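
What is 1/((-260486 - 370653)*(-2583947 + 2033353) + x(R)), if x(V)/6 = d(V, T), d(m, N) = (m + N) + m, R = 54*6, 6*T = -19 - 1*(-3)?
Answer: 1/347501350438 ≈ 2.8777e-12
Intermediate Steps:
T = -8/3 (T = (-19 - 1*(-3))/6 = (-19 + 3)/6 = (⅙)*(-16) = -8/3 ≈ -2.6667)
R = 324
d(m, N) = N + 2*m (d(m, N) = (N + m) + m = N + 2*m)
x(V) = -16 + 12*V (x(V) = 6*(-8/3 + 2*V) = -16 + 12*V)
1/((-260486 - 370653)*(-2583947 + 2033353) + x(R)) = 1/((-260486 - 370653)*(-2583947 + 2033353) + (-16 + 12*324)) = 1/(-631139*(-550594) + (-16 + 3888)) = 1/(347501346566 + 3872) = 1/347501350438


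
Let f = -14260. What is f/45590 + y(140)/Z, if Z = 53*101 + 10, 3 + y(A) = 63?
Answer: -7374098/24449917 ≈ -0.30160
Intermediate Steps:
y(A) = 60 (y(A) = -3 + 63 = 60)
Z = 5363 (Z = 5353 + 10 = 5363)
f/45590 + y(140)/Z = -14260/45590 + 60/5363 = -14260*1/45590 + 60*(1/5363) = -1426/4559 + 60/5363 = -7374098/24449917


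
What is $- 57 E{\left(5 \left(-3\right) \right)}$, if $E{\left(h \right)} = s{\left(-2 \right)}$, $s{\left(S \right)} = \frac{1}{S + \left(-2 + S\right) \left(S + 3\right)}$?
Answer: $\frac{19}{2} \approx 9.5$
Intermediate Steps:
$s{\left(S \right)} = \frac{1}{S + \left(-2 + S\right) \left(3 + S\right)}$
$E{\left(h \right)} = - \frac{1}{6}$ ($E{\left(h \right)} = \frac{1}{-6 + \left(-2\right)^{2} + 2 \left(-2\right)} = \frac{1}{-6 + 4 - 4} = \frac{1}{-6} = - \frac{1}{6}$)
$- 57 E{\left(5 \left(-3\right) \right)} = \left(-57\right) \left(- \frac{1}{6}\right) = \frac{19}{2}$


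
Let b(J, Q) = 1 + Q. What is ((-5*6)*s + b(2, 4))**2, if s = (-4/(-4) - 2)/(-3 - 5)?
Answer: 25/16 ≈ 1.5625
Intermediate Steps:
s = 1/8 (s = (-4*(-1/4) - 2)/(-8) = (1 - 2)*(-1/8) = -1*(-1/8) = 1/8 ≈ 0.12500)
((-5*6)*s + b(2, 4))**2 = (-5*6*(1/8) + (1 + 4))**2 = (-30*1/8 + 5)**2 = (-15/4 + 5)**2 = (5/4)**2 = 25/16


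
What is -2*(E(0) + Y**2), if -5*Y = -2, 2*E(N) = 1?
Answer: -33/25 ≈ -1.3200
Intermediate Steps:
E(N) = 1/2 (E(N) = (1/2)*1 = 1/2)
Y = 2/5 (Y = -1/5*(-2) = 2/5 ≈ 0.40000)
-2*(E(0) + Y**2) = -2*(1/2 + (2/5)**2) = -2*(1/2 + 4/25) = -2*33/50 = -33/25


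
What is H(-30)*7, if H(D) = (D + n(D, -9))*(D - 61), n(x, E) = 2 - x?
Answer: -1274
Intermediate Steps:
H(D) = -122 + 2*D (H(D) = (D + (2 - D))*(D - 61) = 2*(-61 + D) = -122 + 2*D)
H(-30)*7 = (-122 + 2*(-30))*7 = (-122 - 60)*7 = -182*7 = -1274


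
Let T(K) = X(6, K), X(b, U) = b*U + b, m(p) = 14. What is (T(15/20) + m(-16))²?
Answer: 2401/4 ≈ 600.25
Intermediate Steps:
X(b, U) = b + U*b (X(b, U) = U*b + b = b + U*b)
T(K) = 6 + 6*K (T(K) = 6*(1 + K) = 6 + 6*K)
(T(15/20) + m(-16))² = ((6 + 6*(15/20)) + 14)² = ((6 + 6*(15*(1/20))) + 14)² = ((6 + 6*(¾)) + 14)² = ((6 + 9/2) + 14)² = (21/2 + 14)² = (49/2)² = 2401/4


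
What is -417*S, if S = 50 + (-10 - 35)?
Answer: -2085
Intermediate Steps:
S = 5 (S = 50 - 45 = 5)
-417*S = -417*5 = -2085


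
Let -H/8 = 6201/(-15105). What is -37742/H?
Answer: -1792745/156 ≈ -11492.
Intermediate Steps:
H = 312/95 (H = -49608/(-15105) = -49608*(-1)/15105 = -8*(-39/95) = 312/95 ≈ 3.2842)
-37742/H = -37742/312/95 = -37742*95/312 = -1792745/156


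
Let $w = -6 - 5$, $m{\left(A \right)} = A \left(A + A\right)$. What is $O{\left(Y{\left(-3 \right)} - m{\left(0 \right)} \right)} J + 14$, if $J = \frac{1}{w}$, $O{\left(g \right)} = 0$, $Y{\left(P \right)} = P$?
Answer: $14$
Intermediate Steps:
$m{\left(A \right)} = 2 A^{2}$ ($m{\left(A \right)} = A 2 A = 2 A^{2}$)
$w = -11$
$J = - \frac{1}{11}$ ($J = \frac{1}{-11} = - \frac{1}{11} \approx -0.090909$)
$O{\left(Y{\left(-3 \right)} - m{\left(0 \right)} \right)} J + 14 = 0 \left(- \frac{1}{11}\right) + 14 = 0 + 14 = 14$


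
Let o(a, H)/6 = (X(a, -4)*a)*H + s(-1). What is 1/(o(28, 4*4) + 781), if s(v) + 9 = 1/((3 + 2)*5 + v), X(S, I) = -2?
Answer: -4/18595 ≈ -0.00021511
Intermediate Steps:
s(v) = -9 + 1/(25 + v) (s(v) = -9 + 1/((3 + 2)*5 + v) = -9 + 1/(5*5 + v) = -9 + 1/(25 + v))
o(a, H) = -215/4 - 12*H*a (o(a, H) = 6*((-2*a)*H + (-224 - 9*(-1))/(25 - 1)) = 6*(-2*H*a + (-224 + 9)/24) = 6*(-2*H*a + (1/24)*(-215)) = 6*(-2*H*a - 215/24) = 6*(-215/24 - 2*H*a) = -215/4 - 12*H*a)
1/(o(28, 4*4) + 781) = 1/((-215/4 - 12*4*4*28) + 781) = 1/((-215/4 - 12*16*28) + 781) = 1/((-215/4 - 5376) + 781) = 1/(-21719/4 + 781) = 1/(-18595/4) = -4/18595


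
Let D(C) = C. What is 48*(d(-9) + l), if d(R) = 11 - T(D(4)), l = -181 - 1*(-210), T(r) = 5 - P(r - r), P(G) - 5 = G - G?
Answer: 1920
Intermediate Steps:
P(G) = 5 (P(G) = 5 + (G - G) = 5 + 0 = 5)
T(r) = 0 (T(r) = 5 - 1*5 = 5 - 5 = 0)
l = 29 (l = -181 + 210 = 29)
d(R) = 11 (d(R) = 11 - 1*0 = 11 + 0 = 11)
48*(d(-9) + l) = 48*(11 + 29) = 48*40 = 1920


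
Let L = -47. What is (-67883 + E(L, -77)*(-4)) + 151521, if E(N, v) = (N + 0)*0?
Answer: 83638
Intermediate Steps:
E(N, v) = 0 (E(N, v) = N*0 = 0)
(-67883 + E(L, -77)*(-4)) + 151521 = (-67883 + 0*(-4)) + 151521 = (-67883 + 0) + 151521 = -67883 + 151521 = 83638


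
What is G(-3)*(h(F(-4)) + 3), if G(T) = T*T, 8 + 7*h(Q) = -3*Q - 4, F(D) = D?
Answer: 27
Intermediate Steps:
h(Q) = -12/7 - 3*Q/7 (h(Q) = -8/7 + (-3*Q - 4)/7 = -8/7 + (-4 - 3*Q)/7 = -8/7 + (-4/7 - 3*Q/7) = -12/7 - 3*Q/7)
G(T) = T²
G(-3)*(h(F(-4)) + 3) = (-3)²*((-12/7 - 3/7*(-4)) + 3) = 9*((-12/7 + 12/7) + 3) = 9*(0 + 3) = 9*3 = 27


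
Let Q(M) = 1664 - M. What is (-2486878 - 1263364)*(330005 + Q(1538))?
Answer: -1238071141702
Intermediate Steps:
(-2486878 - 1263364)*(330005 + Q(1538)) = (-2486878 - 1263364)*(330005 + (1664 - 1*1538)) = -3750242*(330005 + (1664 - 1538)) = -3750242*(330005 + 126) = -3750242*330131 = -1238071141702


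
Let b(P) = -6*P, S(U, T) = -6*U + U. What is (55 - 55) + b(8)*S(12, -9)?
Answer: 2880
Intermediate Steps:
S(U, T) = -5*U
(55 - 55) + b(8)*S(12, -9) = (55 - 55) + (-6*8)*(-5*12) = 0 - 48*(-60) = 0 + 2880 = 2880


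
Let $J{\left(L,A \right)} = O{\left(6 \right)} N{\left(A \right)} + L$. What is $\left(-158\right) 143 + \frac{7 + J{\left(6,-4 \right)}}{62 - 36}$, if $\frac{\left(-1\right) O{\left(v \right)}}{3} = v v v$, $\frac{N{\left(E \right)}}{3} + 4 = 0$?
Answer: $- \frac{579655}{26} \approx -22294.0$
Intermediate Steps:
$N{\left(E \right)} = -12$ ($N{\left(E \right)} = -12 + 3 \cdot 0 = -12 + 0 = -12$)
$O{\left(v \right)} = - 3 v^{3}$ ($O{\left(v \right)} = - 3 v v v = - 3 v^{2} v = - 3 v^{3}$)
$J{\left(L,A \right)} = 7776 + L$ ($J{\left(L,A \right)} = - 3 \cdot 6^{3} \left(-12\right) + L = \left(-3\right) 216 \left(-12\right) + L = \left(-648\right) \left(-12\right) + L = 7776 + L$)
$\left(-158\right) 143 + \frac{7 + J{\left(6,-4 \right)}}{62 - 36} = \left(-158\right) 143 + \frac{7 + \left(7776 + 6\right)}{62 - 36} = -22594 + \frac{7 + 7782}{26} = -22594 + 7789 \cdot \frac{1}{26} = -22594 + \frac{7789}{26} = - \frac{579655}{26}$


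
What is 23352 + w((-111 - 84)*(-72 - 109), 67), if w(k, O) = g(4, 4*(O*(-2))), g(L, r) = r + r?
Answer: 22280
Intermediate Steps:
g(L, r) = 2*r
w(k, O) = -16*O (w(k, O) = 2*(4*(O*(-2))) = 2*(4*(-2*O)) = 2*(-8*O) = -16*O)
23352 + w((-111 - 84)*(-72 - 109), 67) = 23352 - 16*67 = 23352 - 1072 = 22280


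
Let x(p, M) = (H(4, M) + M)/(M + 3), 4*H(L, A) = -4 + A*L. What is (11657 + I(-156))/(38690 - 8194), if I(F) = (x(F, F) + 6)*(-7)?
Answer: 221863/583236 ≈ 0.38040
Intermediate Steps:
H(L, A) = -1 + A*L/4 (H(L, A) = (-4 + A*L)/4 = -1 + A*L/4)
x(p, M) = (-1 + 2*M)/(3 + M) (x(p, M) = ((-1 + (¼)*M*4) + M)/(M + 3) = ((-1 + M) + M)/(3 + M) = (-1 + 2*M)/(3 + M))
I(F) = -42 - 7*(-1 + 2*F)/(3 + F) (I(F) = ((-1 + 2*F)/(3 + F) + 6)*(-7) = (6 + (-1 + 2*F)/(3 + F))*(-7) = -42 - 7*(-1 + 2*F)/(3 + F))
(11657 + I(-156))/(38690 - 8194) = (11657 + 7*(-17 - 8*(-156))/(3 - 156))/(38690 - 8194) = (11657 + 7*(-17 + 1248)/(-153))/30496 = (11657 + 7*(-1/153)*1231)*(1/30496) = (11657 - 8617/153)*(1/30496) = (1774904/153)*(1/30496) = 221863/583236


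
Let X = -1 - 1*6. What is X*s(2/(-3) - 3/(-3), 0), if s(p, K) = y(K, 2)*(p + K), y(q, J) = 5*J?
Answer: -70/3 ≈ -23.333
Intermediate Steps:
X = -7 (X = -1 - 6 = -7)
s(p, K) = 10*K + 10*p (s(p, K) = (5*2)*(p + K) = 10*(K + p) = 10*K + 10*p)
X*s(2/(-3) - 3/(-3), 0) = -7*(10*0 + 10*(2/(-3) - 3/(-3))) = -7*(0 + 10*(2*(-⅓) - 3*(-⅓))) = -7*(0 + 10*(-⅔ + 1)) = -7*(0 + 10*(⅓)) = -7*(0 + 10/3) = -7*10/3 = -70/3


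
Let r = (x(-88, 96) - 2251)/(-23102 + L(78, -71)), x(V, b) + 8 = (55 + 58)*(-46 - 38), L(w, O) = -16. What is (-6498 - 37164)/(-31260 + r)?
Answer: 336459372/240885643 ≈ 1.3968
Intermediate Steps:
x(V, b) = -9500 (x(V, b) = -8 + (55 + 58)*(-46 - 38) = -8 + 113*(-84) = -8 - 9492 = -9500)
r = 3917/7706 (r = (-9500 - 2251)/(-23102 - 16) = -11751/(-23118) = -11751*(-1/23118) = 3917/7706 ≈ 0.50831)
(-6498 - 37164)/(-31260 + r) = (-6498 - 37164)/(-31260 + 3917/7706) = -43662/(-240885643/7706) = -43662*(-7706/240885643) = 336459372/240885643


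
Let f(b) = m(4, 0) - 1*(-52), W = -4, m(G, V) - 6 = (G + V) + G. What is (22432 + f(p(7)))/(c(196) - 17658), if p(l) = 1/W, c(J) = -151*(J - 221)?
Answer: -22498/13883 ≈ -1.6205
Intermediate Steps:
m(G, V) = 6 + V + 2*G (m(G, V) = 6 + ((G + V) + G) = 6 + (V + 2*G) = 6 + V + 2*G)
c(J) = 33371 - 151*J (c(J) = -151*(-221 + J) = 33371 - 151*J)
p(l) = -¼ (p(l) = 1/(-4) = -¼)
f(b) = 66 (f(b) = (6 + 0 + 2*4) - 1*(-52) = (6 + 0 + 8) + 52 = 14 + 52 = 66)
(22432 + f(p(7)))/(c(196) - 17658) = (22432 + 66)/((33371 - 151*196) - 17658) = 22498/((33371 - 29596) - 17658) = 22498/(3775 - 17658) = 22498/(-13883) = 22498*(-1/13883) = -22498/13883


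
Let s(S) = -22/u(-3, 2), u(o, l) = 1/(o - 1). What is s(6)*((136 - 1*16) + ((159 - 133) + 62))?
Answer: 18304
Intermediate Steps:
u(o, l) = 1/(-1 + o)
s(S) = 88 (s(S) = -22/(1/(-1 - 3)) = -22/(1/(-4)) = -22/(-¼) = -22*(-4) = 88)
s(6)*((136 - 1*16) + ((159 - 133) + 62)) = 88*((136 - 1*16) + ((159 - 133) + 62)) = 88*((136 - 16) + (26 + 62)) = 88*(120 + 88) = 88*208 = 18304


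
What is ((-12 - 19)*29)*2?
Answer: -1798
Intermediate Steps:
((-12 - 19)*29)*2 = -31*29*2 = -899*2 = -1798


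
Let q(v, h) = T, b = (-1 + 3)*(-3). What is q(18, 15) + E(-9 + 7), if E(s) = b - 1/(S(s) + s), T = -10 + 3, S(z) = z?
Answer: -51/4 ≈ -12.750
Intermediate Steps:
T = -7
b = -6 (b = 2*(-3) = -6)
q(v, h) = -7
E(s) = -6 - 1/(2*s) (E(s) = -6 - 1/(s + s) = -6 - 1/(2*s))
q(18, 15) + E(-9 + 7) = -7 + (-6 - 1/(2*(-9 + 7))) = -7 + (-6 - ½/(-2)) = -7 + (-6 - ½*(-½)) = -7 + (-6 + ¼) = -7 - 23/4 = -51/4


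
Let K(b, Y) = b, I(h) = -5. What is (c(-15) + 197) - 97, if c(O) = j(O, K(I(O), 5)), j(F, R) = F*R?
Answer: 175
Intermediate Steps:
c(O) = -5*O (c(O) = O*(-5) = -5*O)
(c(-15) + 197) - 97 = (-5*(-15) + 197) - 97 = (75 + 197) - 97 = 272 - 97 = 175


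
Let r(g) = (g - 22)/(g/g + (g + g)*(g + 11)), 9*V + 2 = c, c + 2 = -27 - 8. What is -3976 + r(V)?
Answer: -2031499/511 ≈ -3975.5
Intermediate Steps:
c = -37 (c = -2 + (-27 - 8) = -2 - 35 = -37)
V = -13/3 (V = -2/9 + (1/9)*(-37) = -2/9 - 37/9 = -13/3 ≈ -4.3333)
r(g) = (-22 + g)/(1 + 2*g*(11 + g)) (r(g) = (-22 + g)/(1 + (2*g)*(11 + g)) = (-22 + g)/(1 + 2*g*(11 + g)))
-3976 + r(V) = -3976 + (-22 - 13/3)/(1 + 2*(-13/3)**2 + 22*(-13/3)) = -3976 - 79/3/(1 + 2*(169/9) - 286/3) = -3976 - 79/3/(1 + 338/9 - 286/3) = -3976 - 79/3/(-511/9) = -3976 - 9/511*(-79/3) = -3976 + 237/511 = -2031499/511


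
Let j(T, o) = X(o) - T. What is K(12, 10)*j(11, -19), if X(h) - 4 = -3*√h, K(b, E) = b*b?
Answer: -1008 - 432*I*√19 ≈ -1008.0 - 1883.0*I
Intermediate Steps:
K(b, E) = b²
X(h) = 4 - 3*√h
j(T, o) = 4 - T - 3*√o (j(T, o) = (4 - 3*√o) - T = 4 - T - 3*√o)
K(12, 10)*j(11, -19) = 12²*(4 - 1*11 - 3*I*√19) = 144*(4 - 11 - 3*I*√19) = 144*(-7 - 3*I*√19) = -1008 - 432*I*√19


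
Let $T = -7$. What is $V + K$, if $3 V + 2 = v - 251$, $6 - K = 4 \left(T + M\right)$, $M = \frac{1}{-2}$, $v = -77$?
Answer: $-74$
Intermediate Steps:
$M = - \frac{1}{2} \approx -0.5$
$K = 36$ ($K = 6 - 4 \left(-7 - \frac{1}{2}\right) = 6 - 4 \left(- \frac{15}{2}\right) = 6 - -30 = 6 + 30 = 36$)
$V = -110$ ($V = - \frac{2}{3} + \frac{-77 - 251}{3} = - \frac{2}{3} + \frac{1}{3} \left(-328\right) = - \frac{2}{3} - \frac{328}{3} = -110$)
$V + K = -110 + 36 = -74$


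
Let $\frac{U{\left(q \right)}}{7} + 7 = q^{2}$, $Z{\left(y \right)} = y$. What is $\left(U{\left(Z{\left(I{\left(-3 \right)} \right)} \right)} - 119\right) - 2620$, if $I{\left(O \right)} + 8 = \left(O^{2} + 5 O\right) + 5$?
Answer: $-2221$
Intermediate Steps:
$I{\left(O \right)} = -3 + O^{2} + 5 O$ ($I{\left(O \right)} = -8 + \left(\left(O^{2} + 5 O\right) + 5\right) = -8 + \left(5 + O^{2} + 5 O\right) = -3 + O^{2} + 5 O$)
$U{\left(q \right)} = -49 + 7 q^{2}$
$\left(U{\left(Z{\left(I{\left(-3 \right)} \right)} \right)} - 119\right) - 2620 = \left(\left(-49 + 7 \left(-3 + \left(-3\right)^{2} + 5 \left(-3\right)\right)^{2}\right) - 119\right) - 2620 = \left(\left(-49 + 7 \left(-3 + 9 - 15\right)^{2}\right) - 119\right) - 2620 = \left(\left(-49 + 7 \left(-9\right)^{2}\right) - 119\right) - 2620 = \left(\left(-49 + 7 \cdot 81\right) - 119\right) - 2620 = \left(\left(-49 + 567\right) - 119\right) - 2620 = \left(518 - 119\right) - 2620 = 399 - 2620 = -2221$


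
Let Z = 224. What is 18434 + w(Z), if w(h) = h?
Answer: 18658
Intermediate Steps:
18434 + w(Z) = 18434 + 224 = 18658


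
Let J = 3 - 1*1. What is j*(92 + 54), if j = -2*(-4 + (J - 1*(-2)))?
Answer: 0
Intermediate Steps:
J = 2 (J = 3 - 1 = 2)
j = 0 (j = -2*(-4 + (2 - 1*(-2))) = -2*(-4 + (2 + 2)) = -2*(-4 + 4) = -2*0 = 0)
j*(92 + 54) = 0*(92 + 54) = 0*146 = 0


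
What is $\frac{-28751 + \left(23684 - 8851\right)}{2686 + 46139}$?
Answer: $- \frac{13918}{48825} \approx -0.28506$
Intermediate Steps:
$\frac{-28751 + \left(23684 - 8851\right)}{2686 + 46139} = \frac{-28751 + \left(23684 - 8851\right)}{48825} = \left(-28751 + 14833\right) \frac{1}{48825} = \left(-13918\right) \frac{1}{48825} = - \frac{13918}{48825}$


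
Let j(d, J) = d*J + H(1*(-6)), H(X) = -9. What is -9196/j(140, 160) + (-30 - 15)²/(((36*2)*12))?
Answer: 1385053/716512 ≈ 1.9330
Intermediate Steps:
j(d, J) = -9 + J*d (j(d, J) = d*J - 9 = J*d - 9 = -9 + J*d)
-9196/j(140, 160) + (-30 - 15)²/(((36*2)*12)) = -9196/(-9 + 160*140) + (-30 - 15)²/(((36*2)*12)) = -9196/(-9 + 22400) + (-45)²/((72*12)) = -9196/22391 + 2025/864 = -9196*1/22391 + 2025*(1/864) = -9196/22391 + 75/32 = 1385053/716512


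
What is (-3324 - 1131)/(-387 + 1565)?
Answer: -4455/1178 ≈ -3.7818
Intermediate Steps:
(-3324 - 1131)/(-387 + 1565) = -4455/1178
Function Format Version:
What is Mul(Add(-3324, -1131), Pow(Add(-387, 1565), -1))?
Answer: Rational(-4455, 1178) ≈ -3.7818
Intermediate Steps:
Mul(Add(-3324, -1131), Pow(Add(-387, 1565), -1)) = Mul(-4455, Pow(1178, -1)) = Mul(-4455, Rational(1, 1178)) = Rational(-4455, 1178)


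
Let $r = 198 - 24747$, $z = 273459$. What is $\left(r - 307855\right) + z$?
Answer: $-58945$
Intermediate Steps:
$r = -24549$ ($r = 198 - 24747 = -24549$)
$\left(r - 307855\right) + z = \left(-24549 - 307855\right) + 273459 = -332404 + 273459 = -58945$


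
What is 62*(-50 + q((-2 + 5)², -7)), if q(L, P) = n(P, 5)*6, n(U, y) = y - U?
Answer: 1364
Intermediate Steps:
q(L, P) = 30 - 6*P (q(L, P) = (5 - P)*6 = 30 - 6*P)
62*(-50 + q((-2 + 5)², -7)) = 62*(-50 + (30 - 6*(-7))) = 62*(-50 + (30 + 42)) = 62*(-50 + 72) = 62*22 = 1364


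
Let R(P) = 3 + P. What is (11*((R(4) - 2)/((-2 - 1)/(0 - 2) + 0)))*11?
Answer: 1210/3 ≈ 403.33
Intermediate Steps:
(11*((R(4) - 2)/((-2 - 1)/(0 - 2) + 0)))*11 = (11*(((3 + 4) - 2)/((-2 - 1)/(0 - 2) + 0)))*11 = (11*((7 - 2)/(-3/(-2) + 0)))*11 = (11*(5/(-3*(-½) + 0)))*11 = (11*(5/(3/2 + 0)))*11 = (11*(5/(3/2)))*11 = (11*(5*(⅔)))*11 = (11*(10/3))*11 = (110/3)*11 = 1210/3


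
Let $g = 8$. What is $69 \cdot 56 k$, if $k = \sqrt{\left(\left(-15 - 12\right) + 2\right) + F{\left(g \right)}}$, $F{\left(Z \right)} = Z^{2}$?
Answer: $3864 \sqrt{39} \approx 24131.0$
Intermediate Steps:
$k = \sqrt{39}$ ($k = \sqrt{\left(\left(-15 - 12\right) + 2\right) + 8^{2}} = \sqrt{\left(-27 + 2\right) + 64} = \sqrt{-25 + 64} = \sqrt{39} \approx 6.245$)
$69 \cdot 56 k = 69 \cdot 56 \sqrt{39} = 3864 \sqrt{39}$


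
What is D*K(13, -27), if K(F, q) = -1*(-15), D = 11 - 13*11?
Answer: -1980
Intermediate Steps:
D = -132 (D = 11 - 143 = -132)
K(F, q) = 15
D*K(13, -27) = -132*15 = -1980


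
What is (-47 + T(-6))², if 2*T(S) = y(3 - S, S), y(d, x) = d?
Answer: 7225/4 ≈ 1806.3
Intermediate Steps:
T(S) = 3/2 - S/2 (T(S) = (3 - S)/2 = 3/2 - S/2)
(-47 + T(-6))² = (-47 + (3/2 - ½*(-6)))² = (-47 + (3/2 + 3))² = (-47 + 9/2)² = (-85/2)² = 7225/4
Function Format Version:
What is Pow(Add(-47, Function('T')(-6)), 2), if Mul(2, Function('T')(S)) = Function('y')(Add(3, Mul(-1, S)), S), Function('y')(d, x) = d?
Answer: Rational(7225, 4) ≈ 1806.3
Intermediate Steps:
Function('T')(S) = Add(Rational(3, 2), Mul(Rational(-1, 2), S)) (Function('T')(S) = Mul(Rational(1, 2), Add(3, Mul(-1, S))) = Add(Rational(3, 2), Mul(Rational(-1, 2), S)))
Pow(Add(-47, Function('T')(-6)), 2) = Pow(Add(-47, Add(Rational(3, 2), Mul(Rational(-1, 2), -6))), 2) = Pow(Add(-47, Add(Rational(3, 2), 3)), 2) = Pow(Add(-47, Rational(9, 2)), 2) = Pow(Rational(-85, 2), 2) = Rational(7225, 4)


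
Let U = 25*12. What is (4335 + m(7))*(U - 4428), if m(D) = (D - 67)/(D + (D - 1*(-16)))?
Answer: -17886624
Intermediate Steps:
U = 300
m(D) = (-67 + D)/(16 + 2*D) (m(D) = (-67 + D)/(D + (D + 16)) = (-67 + D)/(D + (16 + D)) = (-67 + D)/(16 + 2*D))
(4335 + m(7))*(U - 4428) = (4335 + (-67 + 7)/(2*(8 + 7)))*(300 - 4428) = (4335 + (1/2)*(-60)/15)*(-4128) = (4335 + (1/2)*(1/15)*(-60))*(-4128) = (4335 - 2)*(-4128) = 4333*(-4128) = -17886624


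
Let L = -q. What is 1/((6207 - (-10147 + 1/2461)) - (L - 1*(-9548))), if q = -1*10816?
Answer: -2461/9868611 ≈ -0.00024938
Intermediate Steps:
q = -10816
L = 10816 (L = -1*(-10816) = 10816)
1/((6207 - (-10147 + 1/2461)) - (L - 1*(-9548))) = 1/((6207 - (-10147 + 1/2461)) - (10816 - 1*(-9548))) = 1/((6207 - (-10147 + 1/2461)) - (10816 + 9548)) = 1/((6207 - 1*(-24971766/2461)) - 1*20364) = 1/((6207 + 24971766/2461) - 20364) = 1/(40247193/2461 - 20364) = 1/(-9868611/2461) = -2461/9868611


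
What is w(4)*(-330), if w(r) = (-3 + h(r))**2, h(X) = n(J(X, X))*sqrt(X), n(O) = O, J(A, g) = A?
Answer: -8250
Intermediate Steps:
h(X) = X**(3/2) (h(X) = X*sqrt(X) = X**(3/2))
w(r) = (-3 + r**(3/2))**2
w(4)*(-330) = (-3 + 4**(3/2))**2*(-330) = (-3 + 8)**2*(-330) = 5**2*(-330) = 25*(-330) = -8250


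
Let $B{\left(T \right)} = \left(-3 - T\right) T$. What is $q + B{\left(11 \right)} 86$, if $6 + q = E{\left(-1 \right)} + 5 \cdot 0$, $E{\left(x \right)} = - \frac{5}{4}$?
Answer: $- \frac{53005}{4} \approx -13251.0$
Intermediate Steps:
$E{\left(x \right)} = - \frac{5}{4}$ ($E{\left(x \right)} = \left(-5\right) \frac{1}{4} = - \frac{5}{4}$)
$q = - \frac{29}{4}$ ($q = -6 + \left(- \frac{5}{4} + 5 \cdot 0\right) = -6 + \left(- \frac{5}{4} + 0\right) = -6 - \frac{5}{4} = - \frac{29}{4} \approx -7.25$)
$B{\left(T \right)} = T \left(-3 - T\right)$
$q + B{\left(11 \right)} 86 = - \frac{29}{4} + \left(-1\right) 11 \left(3 + 11\right) 86 = - \frac{29}{4} + \left(-1\right) 11 \cdot 14 \cdot 86 = - \frac{29}{4} - 13244 = - \frac{53005}{4}$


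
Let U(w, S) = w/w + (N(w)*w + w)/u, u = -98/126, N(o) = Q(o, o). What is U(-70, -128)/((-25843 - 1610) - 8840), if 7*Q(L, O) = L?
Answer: 809/36293 ≈ 0.022291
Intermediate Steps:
Q(L, O) = L/7
N(o) = o/7
u = -7/9 (u = -98*1/126 = -7/9 ≈ -0.77778)
U(w, S) = 1 - 9*w/7 - 9*w²/49 (U(w, S) = w/w + ((w/7)*w + w)/(-7/9) = 1 + (w²/7 + w)*(-9/7) = 1 + (w + w²/7)*(-9/7) = 1 + (-9*w/7 - 9*w²/49) = 1 - 9*w/7 - 9*w²/49)
U(-70, -128)/((-25843 - 1610) - 8840) = (1 - 9/7*(-70) - 9/49*(-70)²)/((-25843 - 1610) - 8840) = (1 + 90 - 9/49*4900)/(-27453 - 8840) = (1 + 90 - 900)/(-36293) = -809*(-1/36293) = 809/36293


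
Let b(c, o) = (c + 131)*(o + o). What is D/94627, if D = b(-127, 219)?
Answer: 1752/94627 ≈ 0.018515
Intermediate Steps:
b(c, o) = 2*o*(131 + c) (b(c, o) = (131 + c)*(2*o) = 2*o*(131 + c))
D = 1752 (D = 2*219*(131 - 127) = 2*219*4 = 1752)
D/94627 = 1752/94627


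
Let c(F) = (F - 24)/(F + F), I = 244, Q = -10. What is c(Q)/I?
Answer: 17/2440 ≈ 0.0069672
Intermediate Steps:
c(F) = (-24 + F)/(2*F) (c(F) = (-24 + F)/((2*F)) = (-24 + F)*(1/(2*F)) = (-24 + F)/(2*F))
c(Q)/I = ((½)*(-24 - 10)/(-10))/244 = ((½)*(-⅒)*(-34))*(1/244) = (17/10)*(1/244) = 17/2440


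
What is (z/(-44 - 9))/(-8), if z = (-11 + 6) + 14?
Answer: 9/424 ≈ 0.021226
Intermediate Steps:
z = 9 (z = -5 + 14 = 9)
(z/(-44 - 9))/(-8) = (9/(-44 - 9))/(-8) = (9/(-53))*(-⅛) = (9*(-1/53))*(-⅛) = -9/53*(-⅛) = 9/424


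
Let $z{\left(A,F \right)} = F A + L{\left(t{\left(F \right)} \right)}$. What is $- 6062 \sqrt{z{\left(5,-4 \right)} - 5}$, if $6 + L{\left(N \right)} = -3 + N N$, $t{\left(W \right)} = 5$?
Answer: $- 18186 i \approx - 18186.0 i$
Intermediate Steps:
$L{\left(N \right)} = -9 + N^{2}$ ($L{\left(N \right)} = -6 + \left(-3 + N N\right) = -6 + \left(-3 + N^{2}\right) = -9 + N^{2}$)
$z{\left(A,F \right)} = 16 + A F$ ($z{\left(A,F \right)} = F A - \left(9 - 5^{2}\right) = A F + \left(-9 + 25\right) = A F + 16 = 16 + A F$)
$- 6062 \sqrt{z{\left(5,-4 \right)} - 5} = - 6062 \sqrt{\left(16 + 5 \left(-4\right)\right) - 5} = - 6062 \sqrt{\left(16 - 20\right) - 5} = - 6062 \sqrt{-4 - 5} = - 6062 \sqrt{-9} = - 6062 \cdot 3 i = - 18186 i$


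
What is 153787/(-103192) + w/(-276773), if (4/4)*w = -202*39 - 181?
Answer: -41732465023/28560759416 ≈ -1.4612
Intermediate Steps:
w = -8059 (w = -202*39 - 181 = -7878 - 181 = -8059)
153787/(-103192) + w/(-276773) = 153787/(-103192) - 8059/(-276773) = 153787*(-1/103192) - 8059*(-1/276773) = -153787/103192 + 8059/276773 = -41732465023/28560759416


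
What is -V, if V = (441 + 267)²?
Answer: -501264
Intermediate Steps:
V = 501264 (V = 708² = 501264)
-V = -1*501264 = -501264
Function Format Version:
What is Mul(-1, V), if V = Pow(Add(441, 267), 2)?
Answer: -501264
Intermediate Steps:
V = 501264 (V = Pow(708, 2) = 501264)
Mul(-1, V) = Mul(-1, 501264) = -501264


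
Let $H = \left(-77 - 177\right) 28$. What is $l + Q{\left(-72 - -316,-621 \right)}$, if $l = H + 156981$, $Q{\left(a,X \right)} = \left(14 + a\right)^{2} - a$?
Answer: $216189$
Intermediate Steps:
$H = -7112$ ($H = \left(-254\right) 28 = -7112$)
$l = 149869$ ($l = -7112 + 156981 = 149869$)
$l + Q{\left(-72 - -316,-621 \right)} = 149869 - \left(-72 + 316 - \left(14 - -244\right)^{2}\right) = 149869 + \left(\left(14 + \left(-72 + 316\right)\right)^{2} - \left(-72 + 316\right)\right) = 149869 + \left(\left(14 + 244\right)^{2} - 244\right) = 149869 - \left(244 - 258^{2}\right) = 149869 + \left(66564 - 244\right) = 149869 + 66320 = 216189$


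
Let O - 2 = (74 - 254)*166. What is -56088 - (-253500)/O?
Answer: -838025382/14939 ≈ -56097.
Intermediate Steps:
O = -29878 (O = 2 + (74 - 254)*166 = 2 - 180*166 = 2 - 29880 = -29878)
-56088 - (-253500)/O = -56088 - (-253500)/(-29878) = -56088 - (-253500)*(-1)/29878 = -56088 - 1*126750/14939 = -56088 - 126750/14939 = -838025382/14939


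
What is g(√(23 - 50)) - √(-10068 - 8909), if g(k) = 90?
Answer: 90 - I*√18977 ≈ 90.0 - 137.76*I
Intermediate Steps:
g(√(23 - 50)) - √(-10068 - 8909) = 90 - √(-10068 - 8909) = 90 - √(-18977) = 90 - I*√18977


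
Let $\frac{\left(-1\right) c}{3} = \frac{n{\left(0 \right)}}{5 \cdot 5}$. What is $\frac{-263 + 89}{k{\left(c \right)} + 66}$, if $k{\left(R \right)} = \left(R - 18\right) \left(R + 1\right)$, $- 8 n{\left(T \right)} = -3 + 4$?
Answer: $- \frac{2320000}{636603} \approx -3.6443$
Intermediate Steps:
$n{\left(T \right)} = - \frac{1}{8}$ ($n{\left(T \right)} = - \frac{-3 + 4}{8} = \left(- \frac{1}{8}\right) 1 = - \frac{1}{8}$)
$c = \frac{3}{200}$ ($c = - 3 \left(- \frac{1}{8 \cdot 5 \cdot 5}\right) = - 3 \left(- \frac{1}{8 \cdot 25}\right) = - 3 \left(\left(- \frac{1}{8}\right) \frac{1}{25}\right) = \left(-3\right) \left(- \frac{1}{200}\right) = \frac{3}{200} \approx 0.015$)
$k{\left(R \right)} = \left(1 + R\right) \left(-18 + R\right)$ ($k{\left(R \right)} = \left(-18 + R\right) \left(1 + R\right) = \left(1 + R\right) \left(-18 + R\right)$)
$\frac{-263 + 89}{k{\left(c \right)} + 66} = \frac{-263 + 89}{\left(-18 + \left(\frac{3}{200}\right)^{2} - \frac{51}{200}\right) + 66} = - \frac{174}{\left(-18 + \frac{9}{40000} - \frac{51}{200}\right) + 66} = - \frac{174}{- \frac{730191}{40000} + 66} = - \frac{174}{\frac{1909809}{40000}} = \left(-174\right) \frac{40000}{1909809} = - \frac{2320000}{636603}$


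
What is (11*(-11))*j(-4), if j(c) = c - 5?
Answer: 1089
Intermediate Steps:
j(c) = -5 + c
(11*(-11))*j(-4) = (11*(-11))*(-5 - 4) = -121*(-9) = 1089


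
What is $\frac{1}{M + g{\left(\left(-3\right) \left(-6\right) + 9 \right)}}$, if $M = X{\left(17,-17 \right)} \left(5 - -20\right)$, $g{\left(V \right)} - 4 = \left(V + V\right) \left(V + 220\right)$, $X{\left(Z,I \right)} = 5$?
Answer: $\frac{1}{13467} \approx 7.4256 \cdot 10^{-5}$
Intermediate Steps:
$g{\left(V \right)} = 4 + 2 V \left(220 + V\right)$ ($g{\left(V \right)} = 4 + \left(V + V\right) \left(V + 220\right) = 4 + 2 V \left(220 + V\right)$)
$M = 125$ ($M = 5 \left(5 - -20\right) = 5 \left(5 + 20\right) = 5 \cdot 25 = 125$)
$\frac{1}{M + g{\left(\left(-3\right) \left(-6\right) + 9 \right)}} = \frac{1}{125 + \left(4 + 2 \left(\left(-3\right) \left(-6\right) + 9\right)^{2} + 440 \left(\left(-3\right) \left(-6\right) + 9\right)\right)} = \frac{1}{125 + \left(4 + 2 \left(18 + 9\right)^{2} + 440 \left(18 + 9\right)\right)} = \frac{1}{125 + \left(4 + 2 \cdot 27^{2} + 440 \cdot 27\right)} = \frac{1}{125 + \left(4 + 2 \cdot 729 + 11880\right)} = \frac{1}{125 + \left(4 + 1458 + 11880\right)} = \frac{1}{125 + 13342} = \frac{1}{13467}$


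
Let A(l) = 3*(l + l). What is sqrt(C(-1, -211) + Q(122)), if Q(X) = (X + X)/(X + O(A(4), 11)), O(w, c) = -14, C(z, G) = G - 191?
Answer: I*sqrt(32379)/9 ≈ 19.994*I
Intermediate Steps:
C(z, G) = -191 + G
A(l) = 6*l (A(l) = 3*(2*l) = 6*l)
Q(X) = 2*X/(-14 + X) (Q(X) = (X + X)/(X - 14) = (2*X)/(-14 + X) = 2*X/(-14 + X))
sqrt(C(-1, -211) + Q(122)) = sqrt((-191 - 211) + 2*122/(-14 + 122)) = sqrt(-402 + 2*122/108) = sqrt(-402 + 2*122*(1/108)) = sqrt(-402 + 61/27) = sqrt(-10793/27) = I*sqrt(32379)/9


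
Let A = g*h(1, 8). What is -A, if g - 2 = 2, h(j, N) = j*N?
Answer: -32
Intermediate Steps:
h(j, N) = N*j
g = 4 (g = 2 + 2 = 4)
A = 32 (A = 4*(8*1) = 4*8 = 32)
-A = -1*32 = -32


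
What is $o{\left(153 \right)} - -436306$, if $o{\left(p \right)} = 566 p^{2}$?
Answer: $13685800$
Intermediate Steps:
$o{\left(153 \right)} - -436306 = 566 \cdot 153^{2} - -436306 = 566 \cdot 23409 + 436306 = 13249494 + 436306 = 13685800$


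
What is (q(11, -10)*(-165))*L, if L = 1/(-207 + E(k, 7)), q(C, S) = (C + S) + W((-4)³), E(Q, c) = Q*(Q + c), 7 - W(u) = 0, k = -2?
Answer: 1320/217 ≈ 6.0829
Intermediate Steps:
W(u) = 7 (W(u) = 7 - 1*0 = 7 + 0 = 7)
q(C, S) = 7 + C + S (q(C, S) = (C + S) + 7 = 7 + C + S)
L = -1/217 (L = 1/(-207 - 2*(-2 + 7)) = 1/(-207 - 2*5) = 1/(-207 - 10) = 1/(-217) = -1/217 ≈ -0.0046083)
(q(11, -10)*(-165))*L = ((7 + 11 - 10)*(-165))*(-1/217) = (8*(-165))*(-1/217) = -1320*(-1/217) = 1320/217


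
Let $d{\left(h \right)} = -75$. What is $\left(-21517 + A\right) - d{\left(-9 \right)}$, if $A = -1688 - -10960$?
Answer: $-12170$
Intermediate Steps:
$A = 9272$ ($A = -1688 + 10960 = 9272$)
$\left(-21517 + A\right) - d{\left(-9 \right)} = \left(-21517 + 9272\right) - -75 = -12245 + 75 = -12170$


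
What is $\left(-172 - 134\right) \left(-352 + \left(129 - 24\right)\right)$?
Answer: $75582$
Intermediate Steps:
$\left(-172 - 134\right) \left(-352 + \left(129 - 24\right)\right) = - 306 \left(-352 + \left(129 - 24\right)\right) = - 306 \left(-352 + 105\right) = \left(-306\right) \left(-247\right) = 75582$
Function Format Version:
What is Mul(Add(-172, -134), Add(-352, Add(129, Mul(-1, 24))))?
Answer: 75582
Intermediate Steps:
Mul(Add(-172, -134), Add(-352, Add(129, Mul(-1, 24)))) = Mul(-306, Add(-352, Add(129, -24))) = Mul(-306, Add(-352, 105)) = Mul(-306, -247) = 75582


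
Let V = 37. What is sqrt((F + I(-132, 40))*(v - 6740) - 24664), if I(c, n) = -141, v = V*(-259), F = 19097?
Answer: 2*I*sqrt(77360863) ≈ 17591.0*I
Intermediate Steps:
v = -9583 (v = 37*(-259) = -9583)
sqrt((F + I(-132, 40))*(v - 6740) - 24664) = sqrt((19097 - 141)*(-9583 - 6740) - 24664) = sqrt(18956*(-16323) - 24664) = sqrt(-309418788 - 24664) = sqrt(-309443452) = 2*I*sqrt(77360863)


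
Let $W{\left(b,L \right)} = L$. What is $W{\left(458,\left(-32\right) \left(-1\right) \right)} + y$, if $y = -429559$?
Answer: $-429527$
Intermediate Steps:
$W{\left(458,\left(-32\right) \left(-1\right) \right)} + y = \left(-32\right) \left(-1\right) - 429559 = 32 - 429559 = -429527$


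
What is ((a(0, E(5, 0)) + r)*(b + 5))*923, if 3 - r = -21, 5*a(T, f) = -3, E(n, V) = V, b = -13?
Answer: -863928/5 ≈ -1.7279e+5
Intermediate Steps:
a(T, f) = -⅗ (a(T, f) = (⅕)*(-3) = -⅗)
r = 24 (r = 3 - 1*(-21) = 3 + 21 = 24)
((a(0, E(5, 0)) + r)*(b + 5))*923 = ((-⅗ + 24)*(-13 + 5))*923 = ((117/5)*(-8))*923 = -936/5*923 = -863928/5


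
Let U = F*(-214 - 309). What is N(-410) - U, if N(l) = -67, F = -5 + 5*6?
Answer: 13008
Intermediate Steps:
F = 25 (F = -5 + 30 = 25)
U = -13075 (U = 25*(-214 - 309) = 25*(-523) = -13075)
N(-410) - U = -67 - 1*(-13075) = -67 + 13075 = 13008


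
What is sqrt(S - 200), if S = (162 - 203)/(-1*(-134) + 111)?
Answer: 3*I*sqrt(27245)/35 ≈ 14.148*I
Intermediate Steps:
S = -41/245 (S = -41/(134 + 111) = -41/245 ≈ -0.16735)
sqrt(S - 200) = sqrt(-41/245 - 200) = sqrt(-49041/245) = 3*I*sqrt(27245)/35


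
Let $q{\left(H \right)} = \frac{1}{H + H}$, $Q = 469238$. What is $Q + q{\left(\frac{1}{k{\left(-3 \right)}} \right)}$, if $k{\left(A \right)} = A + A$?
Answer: $469235$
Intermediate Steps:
$k{\left(A \right)} = 2 A$
$q{\left(H \right)} = \frac{1}{2 H}$
$Q + q{\left(\frac{1}{k{\left(-3 \right)}} \right)} = 469238 + \frac{1}{2 \frac{1}{2 \left(-3\right)}} = 469238 + \frac{1}{2 \frac{1}{-6}} = 469238 + \frac{1}{2 \left(- \frac{1}{6}\right)} = 469238 + \frac{1}{2} \left(-6\right) = 469238 - 3 = 469235$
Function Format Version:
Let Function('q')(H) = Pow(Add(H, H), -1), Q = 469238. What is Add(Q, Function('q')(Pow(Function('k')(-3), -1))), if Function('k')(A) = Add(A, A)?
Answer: 469235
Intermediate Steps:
Function('k')(A) = Mul(2, A)
Function('q')(H) = Mul(Rational(1, 2), Pow(H, -1)) (Function('q')(H) = Pow(Mul(2, H), -1) = Mul(Rational(1, 2), Pow(H, -1)))
Add(Q, Function('q')(Pow(Function('k')(-3), -1))) = Add(469238, Mul(Rational(1, 2), Pow(Pow(Mul(2, -3), -1), -1))) = Add(469238, Mul(Rational(1, 2), Pow(Pow(-6, -1), -1))) = Add(469238, Mul(Rational(1, 2), Pow(Rational(-1, 6), -1))) = Add(469238, Mul(Rational(1, 2), -6)) = Add(469238, -3) = 469235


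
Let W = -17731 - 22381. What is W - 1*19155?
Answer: -59267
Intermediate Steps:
W = -40112
W - 1*19155 = -40112 - 1*19155 = -40112 - 19155 = -59267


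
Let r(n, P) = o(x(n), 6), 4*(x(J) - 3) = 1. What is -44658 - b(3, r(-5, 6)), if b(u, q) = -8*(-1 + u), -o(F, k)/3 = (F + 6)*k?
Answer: -44642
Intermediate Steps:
x(J) = 13/4 (x(J) = 3 + (1/4)*1 = 3 + 1/4 = 13/4)
o(F, k) = -3*k*(6 + F) (o(F, k) = -3*(F + 6)*k = -3*(6 + F)*k = -3*k*(6 + F))
r(n, P) = -333/2 (r(n, P) = -3*6*(6 + 13/4) = -3*6*37/4 = -333/2)
b(u, q) = 8 - 8*u
-44658 - b(3, r(-5, 6)) = -44658 - (8 - 8*3) = -44658 - (8 - 24) = -44658 - 1*(-16) = -44658 + 16 = -44642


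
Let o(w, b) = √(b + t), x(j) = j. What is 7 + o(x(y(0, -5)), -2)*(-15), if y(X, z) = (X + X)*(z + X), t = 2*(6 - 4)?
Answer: 7 - 15*√2 ≈ -14.213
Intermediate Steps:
t = 4 (t = 2*2 = 4)
y(X, z) = 2*X*(X + z) (y(X, z) = (2*X)*(X + z) = 2*X*(X + z))
o(w, b) = √(4 + b) (o(w, b) = √(b + 4) = √(4 + b))
7 + o(x(y(0, -5)), -2)*(-15) = 7 + √(4 - 2)*(-15) = 7 + √2*(-15) = 7 - 15*√2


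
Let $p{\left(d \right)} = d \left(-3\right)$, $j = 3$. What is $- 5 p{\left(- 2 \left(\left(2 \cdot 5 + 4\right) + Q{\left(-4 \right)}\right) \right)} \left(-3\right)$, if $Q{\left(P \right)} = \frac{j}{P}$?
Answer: $\frac{2385}{2} \approx 1192.5$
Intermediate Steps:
$Q{\left(P \right)} = \frac{3}{P}$
$p{\left(d \right)} = - 3 d$
$- 5 p{\left(- 2 \left(\left(2 \cdot 5 + 4\right) + Q{\left(-4 \right)}\right) \right)} \left(-3\right) = - 5 \left(- 3 \left(- 2 \left(\left(2 \cdot 5 + 4\right) + \frac{3}{-4}\right)\right)\right) \left(-3\right) = - 5 \left(- 3 \left(- 2 \left(\left(10 + 4\right) + 3 \left(- \frac{1}{4}\right)\right)\right)\right) \left(-3\right) = - 5 \left(- 3 \left(- 2 \left(14 - \frac{3}{4}\right)\right)\right) \left(-3\right) = - 5 \left(- 3 \left(\left(-2\right) \frac{53}{4}\right)\right) \left(-3\right) = - 5 \left(\left(-3\right) \left(- \frac{53}{2}\right)\right) \left(-3\right) = \left(-5\right) \frac{159}{2} \left(-3\right) = \left(- \frac{795}{2}\right) \left(-3\right) = \frac{2385}{2}$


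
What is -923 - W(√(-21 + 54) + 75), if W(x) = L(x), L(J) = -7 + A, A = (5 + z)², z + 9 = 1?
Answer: -925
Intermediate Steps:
z = -8 (z = -9 + 1 = -8)
A = 9 (A = (5 - 8)² = (-3)² = 9)
L(J) = 2 (L(J) = -7 + 9 = 2)
W(x) = 2
-923 - W(√(-21 + 54) + 75) = -923 - 1*2 = -923 - 2 = -925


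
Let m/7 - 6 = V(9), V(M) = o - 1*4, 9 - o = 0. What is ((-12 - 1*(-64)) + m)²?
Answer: 16641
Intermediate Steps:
o = 9 (o = 9 - 1*0 = 9 + 0 = 9)
V(M) = 5 (V(M) = 9 - 1*4 = 9 - 4 = 5)
m = 77 (m = 42 + 7*5 = 42 + 35 = 77)
((-12 - 1*(-64)) + m)² = ((-12 - 1*(-64)) + 77)² = ((-12 + 64) + 77)² = (52 + 77)² = 129² = 16641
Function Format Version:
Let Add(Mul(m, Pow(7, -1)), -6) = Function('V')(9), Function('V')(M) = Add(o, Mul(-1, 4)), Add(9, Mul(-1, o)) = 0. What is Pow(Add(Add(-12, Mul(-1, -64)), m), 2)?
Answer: 16641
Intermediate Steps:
o = 9 (o = Add(9, Mul(-1, 0)) = Add(9, 0) = 9)
Function('V')(M) = 5 (Function('V')(M) = Add(9, Mul(-1, 4)) = Add(9, -4) = 5)
m = 77 (m = Add(42, Mul(7, 5)) = Add(42, 35) = 77)
Pow(Add(Add(-12, Mul(-1, -64)), m), 2) = Pow(Add(Add(-12, Mul(-1, -64)), 77), 2) = Pow(Add(Add(-12, 64), 77), 2) = Pow(Add(52, 77), 2) = Pow(129, 2) = 16641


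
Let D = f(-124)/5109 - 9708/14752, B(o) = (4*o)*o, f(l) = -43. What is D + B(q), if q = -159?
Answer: 1905365040881/18841992 ≈ 1.0112e+5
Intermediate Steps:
B(o) = 4*o²
D = -12558127/18841992 (D = -43/5109 - 9708/14752 = -43*1/5109 - 9708*1/14752 = -43/5109 - 2427/3688 = -12558127/18841992 ≈ -0.66650)
D + B(q) = -12558127/18841992 + 4*(-159)² = -12558127/18841992 + 4*25281 = -12558127/18841992 + 101124 = 1905365040881/18841992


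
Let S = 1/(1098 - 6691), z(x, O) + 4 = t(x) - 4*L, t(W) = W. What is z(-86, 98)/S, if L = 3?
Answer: 570486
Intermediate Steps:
z(x, O) = -16 + x (z(x, O) = -4 + (x - 4*3) = -4 + (x - 12) = -4 + (-12 + x) = -16 + x)
S = -1/5593 (S = 1/(-5593) = -1/5593 ≈ -0.00017879)
z(-86, 98)/S = (-16 - 86)/(-1/5593) = -102*(-5593) = 570486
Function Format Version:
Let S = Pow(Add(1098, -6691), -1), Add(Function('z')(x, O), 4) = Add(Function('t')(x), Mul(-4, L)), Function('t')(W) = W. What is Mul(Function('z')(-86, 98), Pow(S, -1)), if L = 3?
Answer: 570486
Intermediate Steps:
Function('z')(x, O) = Add(-16, x) (Function('z')(x, O) = Add(-4, Add(x, Mul(-4, 3))) = Add(-4, Add(x, -12)) = Add(-4, Add(-12, x)) = Add(-16, x))
S = Rational(-1, 5593) (S = Pow(-5593, -1) = Rational(-1, 5593) ≈ -0.00017879)
Mul(Function('z')(-86, 98), Pow(S, -1)) = Mul(Add(-16, -86), Pow(Rational(-1, 5593), -1)) = Mul(-102, -5593) = 570486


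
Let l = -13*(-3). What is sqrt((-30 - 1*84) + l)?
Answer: 5*I*sqrt(3) ≈ 8.6602*I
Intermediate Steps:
l = 39
sqrt((-30 - 1*84) + l) = sqrt((-30 - 1*84) + 39) = sqrt((-30 - 84) + 39) = sqrt(-114 + 39) = sqrt(-75) = 5*I*sqrt(3)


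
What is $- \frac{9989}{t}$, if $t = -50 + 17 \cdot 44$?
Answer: $- \frac{9989}{698} \approx -14.311$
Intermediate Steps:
$t = 698$ ($t = -50 + 748 = 698$)
$- \frac{9989}{t} = - \frac{9989}{698}$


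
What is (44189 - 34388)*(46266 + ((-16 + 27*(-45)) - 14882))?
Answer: 295529553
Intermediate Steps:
(44189 - 34388)*(46266 + ((-16 + 27*(-45)) - 14882)) = 9801*(46266 + ((-16 - 1215) - 14882)) = 9801*(46266 + (-1231 - 14882)) = 9801*(46266 - 16113) = 9801*30153 = 295529553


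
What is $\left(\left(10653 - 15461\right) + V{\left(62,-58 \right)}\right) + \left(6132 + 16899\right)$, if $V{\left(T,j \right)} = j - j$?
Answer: $18223$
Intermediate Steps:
$V{\left(T,j \right)} = 0$
$\left(\left(10653 - 15461\right) + V{\left(62,-58 \right)}\right) + \left(6132 + 16899\right) = \left(\left(10653 - 15461\right) + 0\right) + \left(6132 + 16899\right) = \left(\left(10653 - 15461\right) + 0\right) + 23031 = \left(-4808 + 0\right) + 23031 = -4808 + 23031 = 18223$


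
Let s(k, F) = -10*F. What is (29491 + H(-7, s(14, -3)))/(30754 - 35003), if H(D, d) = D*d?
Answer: -4183/607 ≈ -6.8913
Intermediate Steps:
(29491 + H(-7, s(14, -3)))/(30754 - 35003) = (29491 - (-70)*(-3))/(30754 - 35003) = (29491 - 7*30)/(-4249) = (29491 - 210)*(-1/4249) = 29281*(-1/4249) = -4183/607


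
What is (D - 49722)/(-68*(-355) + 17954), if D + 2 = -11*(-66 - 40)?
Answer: -24279/21047 ≈ -1.1536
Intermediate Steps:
D = 1164 (D = -2 - 11*(-66 - 40) = -2 - 11*(-106) = -2 + 1166 = 1164)
(D - 49722)/(-68*(-355) + 17954) = (1164 - 49722)/(-68*(-355) + 17954) = -48558/(24140 + 17954) = -48558/42094 = -48558*1/42094 = -24279/21047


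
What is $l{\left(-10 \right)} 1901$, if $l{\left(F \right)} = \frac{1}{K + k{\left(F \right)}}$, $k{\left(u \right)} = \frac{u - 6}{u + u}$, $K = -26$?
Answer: $- \frac{9505}{126} \approx -75.437$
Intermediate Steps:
$k{\left(u \right)} = \frac{-6 + u}{2 u}$
$l{\left(F \right)} = \frac{1}{-26 + \frac{-6 + F}{2 F}}$
$l{\left(-10 \right)} 1901 = \left(-2\right) \left(-10\right) \frac{1}{6 + 51 \left(-10\right)} 1901 = \left(-2\right) \left(-10\right) \frac{1}{6 - 510} \cdot 1901 = \left(-2\right) \left(-10\right) \frac{1}{-504} \cdot 1901 = \left(-2\right) \left(-10\right) \left(- \frac{1}{504}\right) 1901 = \left(- \frac{5}{126}\right) 1901 = - \frac{9505}{126}$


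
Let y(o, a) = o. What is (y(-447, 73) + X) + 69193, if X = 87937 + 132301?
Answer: 288984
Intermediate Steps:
X = 220238
(y(-447, 73) + X) + 69193 = (-447 + 220238) + 69193 = 219791 + 69193 = 288984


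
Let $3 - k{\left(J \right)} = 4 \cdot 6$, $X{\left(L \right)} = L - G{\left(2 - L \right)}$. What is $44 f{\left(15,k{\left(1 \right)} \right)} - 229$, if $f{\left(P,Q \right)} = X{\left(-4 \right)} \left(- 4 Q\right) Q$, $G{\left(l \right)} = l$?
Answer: $775931$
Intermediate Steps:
$X{\left(L \right)} = -2 + 2 L$ ($X{\left(L \right)} = L - \left(2 - L\right) = L + \left(-2 + L\right) = -2 + 2 L$)
$k{\left(J \right)} = -21$ ($k{\left(J \right)} = 3 - 4 \cdot 6 = 3 - 24 = -21$)
$f{\left(P,Q \right)} = 40 Q^{2}$ ($f{\left(P,Q \right)} = \left(-2 + 2 \left(-4\right)\right) \left(- 4 Q\right) Q = \left(-2 - 8\right) \left(- 4 Q\right) Q = - 10 \left(- 4 Q\right) Q = 40 Q Q = 40 Q^{2}$)
$44 f{\left(15,k{\left(1 \right)} \right)} - 229 = 44 \cdot 40 \left(-21\right)^{2} - 229 = 44 \cdot 40 \cdot 441 - 229 = 44 \cdot 17640 - 229 = 776160 - 229 = 775931$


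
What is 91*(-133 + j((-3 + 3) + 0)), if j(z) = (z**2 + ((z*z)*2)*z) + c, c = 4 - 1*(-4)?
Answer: -11375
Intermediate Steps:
c = 8 (c = 4 + 4 = 8)
j(z) = 8 + z**2 + 2*z**3 (j(z) = (z**2 + ((z*z)*2)*z) + 8 = (z**2 + (z**2*2)*z) + 8 = (z**2 + (2*z**2)*z) + 8 = (z**2 + 2*z**3) + 8 = 8 + z**2 + 2*z**3)
91*(-133 + j((-3 + 3) + 0)) = 91*(-133 + (8 + ((-3 + 3) + 0)**2 + 2*((-3 + 3) + 0)**3)) = 91*(-133 + (8 + (0 + 0)**2 + 2*(0 + 0)**3)) = 91*(-133 + (8 + 0**2 + 2*0**3)) = 91*(-133 + (8 + 0 + 2*0)) = 91*(-133 + (8 + 0 + 0)) = 91*(-133 + 8) = 91*(-125) = -11375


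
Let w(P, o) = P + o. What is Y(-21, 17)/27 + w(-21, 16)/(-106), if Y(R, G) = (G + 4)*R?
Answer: -5179/318 ≈ -16.286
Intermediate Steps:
Y(R, G) = R*(4 + G) (Y(R, G) = (4 + G)*R = R*(4 + G))
Y(-21, 17)/27 + w(-21, 16)/(-106) = -21*(4 + 17)/27 + (-21 + 16)/(-106) = -21*21*(1/27) - 5*(-1/106) = -441*1/27 + 5/106 = -49/3 + 5/106 = -5179/318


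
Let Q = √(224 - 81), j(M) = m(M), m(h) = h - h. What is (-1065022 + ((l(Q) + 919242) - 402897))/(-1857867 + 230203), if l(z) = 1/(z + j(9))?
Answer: 548677/1627664 - √143/232755952 ≈ 0.33709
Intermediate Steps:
m(h) = 0
j(M) = 0
Q = √143 ≈ 11.958
l(z) = 1/z (l(z) = 1/(z + 0) = 1/z)
(-1065022 + ((l(Q) + 919242) - 402897))/(-1857867 + 230203) = (-1065022 + ((1/(√143) + 919242) - 402897))/(-1857867 + 230203) = (-1065022 + ((√143/143 + 919242) - 402897))/(-1627664) = (-1065022 + ((919242 + √143/143) - 402897))*(-1/1627664) = (-1065022 + (516345 + √143/143))*(-1/1627664) = (-548677 + √143/143)*(-1/1627664) = 548677/1627664 - √143/232755952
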